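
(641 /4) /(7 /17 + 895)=10897 /60888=0.18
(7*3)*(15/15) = 21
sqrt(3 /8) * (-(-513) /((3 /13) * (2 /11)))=24453 * sqrt(6) /8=7487.17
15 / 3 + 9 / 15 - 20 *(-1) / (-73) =1944 / 365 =5.33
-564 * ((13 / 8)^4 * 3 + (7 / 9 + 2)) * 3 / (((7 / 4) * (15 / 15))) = -41056709 / 1792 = -22911.11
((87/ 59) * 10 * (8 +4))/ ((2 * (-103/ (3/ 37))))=-15660/ 224849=-0.07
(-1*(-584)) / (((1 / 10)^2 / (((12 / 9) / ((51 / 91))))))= 21257600 / 153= 138938.56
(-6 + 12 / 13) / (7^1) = -66 / 91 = -0.73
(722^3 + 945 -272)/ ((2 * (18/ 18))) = 376367721/ 2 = 188183860.50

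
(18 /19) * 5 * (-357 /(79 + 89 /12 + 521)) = -385560 /138491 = -2.78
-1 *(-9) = 9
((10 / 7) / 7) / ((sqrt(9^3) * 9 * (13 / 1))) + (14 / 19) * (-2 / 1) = -4333958 / 2941029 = -1.47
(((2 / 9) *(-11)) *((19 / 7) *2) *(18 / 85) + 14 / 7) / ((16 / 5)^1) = -241 / 952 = -0.25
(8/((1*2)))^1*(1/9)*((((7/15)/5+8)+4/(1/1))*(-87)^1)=-105212/225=-467.61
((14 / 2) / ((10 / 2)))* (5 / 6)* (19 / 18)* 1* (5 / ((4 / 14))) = 21.55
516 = 516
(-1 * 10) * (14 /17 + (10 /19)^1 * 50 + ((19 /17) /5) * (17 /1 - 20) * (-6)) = -100656 /323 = -311.63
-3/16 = -0.19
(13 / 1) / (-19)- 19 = -374 / 19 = -19.68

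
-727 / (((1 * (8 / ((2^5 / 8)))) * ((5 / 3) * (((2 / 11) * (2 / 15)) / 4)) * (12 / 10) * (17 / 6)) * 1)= -359865 / 34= -10584.26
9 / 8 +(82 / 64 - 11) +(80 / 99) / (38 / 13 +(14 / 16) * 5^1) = -20397535 / 2404512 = -8.48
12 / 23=0.52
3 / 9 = 1 / 3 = 0.33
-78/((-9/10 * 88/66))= 65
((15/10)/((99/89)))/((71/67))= 5963/4686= 1.27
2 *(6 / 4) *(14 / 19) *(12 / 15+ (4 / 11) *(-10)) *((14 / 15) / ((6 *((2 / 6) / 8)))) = -122304 / 5225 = -23.41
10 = 10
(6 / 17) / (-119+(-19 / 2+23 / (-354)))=-531 / 193426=-0.00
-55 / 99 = -0.56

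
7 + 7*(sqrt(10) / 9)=7*sqrt(10) / 9 + 7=9.46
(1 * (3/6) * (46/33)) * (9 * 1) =69/11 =6.27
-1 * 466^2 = -217156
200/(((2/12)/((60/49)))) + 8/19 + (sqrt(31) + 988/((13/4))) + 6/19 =sqrt(31) + 1651710/931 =1779.69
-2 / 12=-1 / 6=-0.17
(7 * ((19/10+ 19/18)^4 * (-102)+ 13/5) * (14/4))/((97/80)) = -4168947690488/26517375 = -157215.70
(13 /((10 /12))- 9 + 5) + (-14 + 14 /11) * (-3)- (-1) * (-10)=39.78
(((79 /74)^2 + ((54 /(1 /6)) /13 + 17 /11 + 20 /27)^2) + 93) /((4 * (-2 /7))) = -476847157544023 /653059918368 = -730.17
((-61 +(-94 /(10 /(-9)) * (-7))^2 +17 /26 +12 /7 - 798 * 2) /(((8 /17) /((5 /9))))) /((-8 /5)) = -8999574733 /34944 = -257542.78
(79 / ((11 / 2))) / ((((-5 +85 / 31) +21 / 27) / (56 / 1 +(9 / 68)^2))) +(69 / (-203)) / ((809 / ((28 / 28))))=-19134705927171 / 35202948968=-543.55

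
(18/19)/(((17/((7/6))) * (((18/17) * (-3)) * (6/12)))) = -7/171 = -0.04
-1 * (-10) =10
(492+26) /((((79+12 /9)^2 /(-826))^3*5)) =-212812645257072 /979652970727205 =-0.22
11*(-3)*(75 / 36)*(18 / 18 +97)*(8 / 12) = -4491.67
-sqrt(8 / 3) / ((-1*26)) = sqrt(6) / 39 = 0.06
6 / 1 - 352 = -346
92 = 92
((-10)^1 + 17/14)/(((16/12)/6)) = -1107/28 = -39.54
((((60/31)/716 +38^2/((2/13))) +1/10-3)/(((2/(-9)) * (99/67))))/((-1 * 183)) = 11628260241/74467580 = 156.15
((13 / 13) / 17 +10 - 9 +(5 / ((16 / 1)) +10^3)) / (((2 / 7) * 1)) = 1906611 / 544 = 3504.80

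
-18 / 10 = -9 / 5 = -1.80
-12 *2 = -24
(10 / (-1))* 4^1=-40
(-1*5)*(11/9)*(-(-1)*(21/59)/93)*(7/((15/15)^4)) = -2695/16461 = -0.16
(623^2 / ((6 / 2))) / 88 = 388129 / 264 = 1470.19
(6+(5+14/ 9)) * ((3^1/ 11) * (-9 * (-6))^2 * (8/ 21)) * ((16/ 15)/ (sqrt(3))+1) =520704 * sqrt(3)/ 385+292896/ 77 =6146.40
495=495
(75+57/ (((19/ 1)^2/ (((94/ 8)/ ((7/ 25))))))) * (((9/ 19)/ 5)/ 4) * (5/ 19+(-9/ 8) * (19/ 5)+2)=-3.89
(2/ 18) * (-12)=-4/ 3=-1.33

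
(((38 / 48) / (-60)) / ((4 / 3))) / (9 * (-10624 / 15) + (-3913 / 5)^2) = -95 / 5818448256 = -0.00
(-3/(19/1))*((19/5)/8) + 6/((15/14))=5.52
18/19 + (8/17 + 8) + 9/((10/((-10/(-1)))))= 5949/323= 18.42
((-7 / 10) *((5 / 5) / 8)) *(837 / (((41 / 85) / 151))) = -22926.91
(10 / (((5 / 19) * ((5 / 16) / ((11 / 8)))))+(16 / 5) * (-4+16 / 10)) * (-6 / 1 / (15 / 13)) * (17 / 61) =-1762696 / 7625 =-231.17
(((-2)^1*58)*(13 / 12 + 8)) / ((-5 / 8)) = 25288 / 15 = 1685.87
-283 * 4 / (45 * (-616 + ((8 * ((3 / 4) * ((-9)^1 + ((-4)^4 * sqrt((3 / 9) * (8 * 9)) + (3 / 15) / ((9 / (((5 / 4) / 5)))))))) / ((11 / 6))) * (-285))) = 1064733164 / 7450393813170795 + 1453596672 * sqrt(6) / 165564306959351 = 0.00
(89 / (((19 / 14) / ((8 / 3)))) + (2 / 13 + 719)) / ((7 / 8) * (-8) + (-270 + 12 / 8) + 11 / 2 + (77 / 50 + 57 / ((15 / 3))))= -33123850 / 9524073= -3.48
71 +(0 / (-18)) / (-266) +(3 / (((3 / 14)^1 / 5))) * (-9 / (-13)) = 1553 / 13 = 119.46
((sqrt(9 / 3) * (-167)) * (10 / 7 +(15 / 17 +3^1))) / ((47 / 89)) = -9393416 * sqrt(3) / 5593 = -2908.97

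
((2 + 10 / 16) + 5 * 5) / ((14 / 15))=3315 / 112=29.60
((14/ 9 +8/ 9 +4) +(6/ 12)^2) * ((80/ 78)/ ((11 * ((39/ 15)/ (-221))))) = -204850/ 3861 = -53.06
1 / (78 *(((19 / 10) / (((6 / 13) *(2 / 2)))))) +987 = 3169267 / 3211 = 987.00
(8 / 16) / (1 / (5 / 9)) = 5 / 18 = 0.28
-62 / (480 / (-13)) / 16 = 403 / 3840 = 0.10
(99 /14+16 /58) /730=0.01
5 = 5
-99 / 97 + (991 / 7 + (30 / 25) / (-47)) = 22422916 / 159565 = 140.53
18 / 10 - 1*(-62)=63.80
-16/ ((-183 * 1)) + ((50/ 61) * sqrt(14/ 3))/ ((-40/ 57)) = 16/ 183 - 95 * sqrt(42)/ 244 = -2.44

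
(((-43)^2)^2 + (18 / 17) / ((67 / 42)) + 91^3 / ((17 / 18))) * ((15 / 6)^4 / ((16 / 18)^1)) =27015872180625 / 145792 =185304215.46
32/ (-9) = -32/ 9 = -3.56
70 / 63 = 10 / 9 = 1.11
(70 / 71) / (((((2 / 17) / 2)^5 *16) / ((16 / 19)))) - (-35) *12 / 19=99419810 / 1349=73698.90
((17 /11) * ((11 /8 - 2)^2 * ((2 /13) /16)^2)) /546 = 425 /4157497344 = 0.00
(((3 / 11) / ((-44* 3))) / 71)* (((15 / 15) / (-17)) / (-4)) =-0.00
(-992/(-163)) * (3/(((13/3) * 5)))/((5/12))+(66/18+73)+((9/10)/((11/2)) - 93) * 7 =-571.17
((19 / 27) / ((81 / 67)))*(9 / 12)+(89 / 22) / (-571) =0.43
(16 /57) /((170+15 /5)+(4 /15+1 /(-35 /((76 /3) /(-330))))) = 92400 /57035777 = 0.00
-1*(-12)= 12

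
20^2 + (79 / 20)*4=2079 / 5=415.80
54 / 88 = 0.61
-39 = -39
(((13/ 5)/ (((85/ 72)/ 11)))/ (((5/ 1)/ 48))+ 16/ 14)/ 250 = 1738228/ 1859375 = 0.93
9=9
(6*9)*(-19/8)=-513/4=-128.25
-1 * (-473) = 473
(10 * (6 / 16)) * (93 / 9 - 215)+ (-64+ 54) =-1555 / 2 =-777.50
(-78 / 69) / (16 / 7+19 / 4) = -728 / 4531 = -0.16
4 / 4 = 1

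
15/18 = 0.83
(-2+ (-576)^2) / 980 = 165887 / 490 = 338.54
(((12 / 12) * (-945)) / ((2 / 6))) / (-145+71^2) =-315 / 544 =-0.58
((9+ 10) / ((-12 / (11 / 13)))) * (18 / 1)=-627 / 26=-24.12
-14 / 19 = -0.74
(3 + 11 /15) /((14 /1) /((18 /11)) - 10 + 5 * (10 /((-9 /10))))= -0.07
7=7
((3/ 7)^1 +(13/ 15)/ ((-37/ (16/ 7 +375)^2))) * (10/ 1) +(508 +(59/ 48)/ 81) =-231414409897/ 7048944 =-32829.66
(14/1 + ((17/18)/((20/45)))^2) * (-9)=-10665/64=-166.64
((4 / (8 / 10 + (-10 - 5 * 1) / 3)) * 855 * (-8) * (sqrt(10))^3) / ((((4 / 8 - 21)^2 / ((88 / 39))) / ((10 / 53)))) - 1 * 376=-376 + 535040000 * sqrt(10) / 8107463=-167.31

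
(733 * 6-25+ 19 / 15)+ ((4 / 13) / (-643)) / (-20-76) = 4374.27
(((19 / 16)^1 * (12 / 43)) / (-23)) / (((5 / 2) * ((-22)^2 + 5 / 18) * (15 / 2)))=-342 / 215527825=-0.00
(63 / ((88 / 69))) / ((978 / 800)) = 72450 / 1793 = 40.41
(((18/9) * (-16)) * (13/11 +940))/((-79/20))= 6625920/869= 7624.76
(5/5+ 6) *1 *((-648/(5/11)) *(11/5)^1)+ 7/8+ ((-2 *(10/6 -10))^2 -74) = -39149257/1800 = -21749.59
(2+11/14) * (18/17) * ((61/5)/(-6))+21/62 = -104376/18445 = -5.66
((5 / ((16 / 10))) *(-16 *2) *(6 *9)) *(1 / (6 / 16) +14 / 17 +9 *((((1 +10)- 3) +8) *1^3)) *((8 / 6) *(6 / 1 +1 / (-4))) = -103803600 / 17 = -6106094.12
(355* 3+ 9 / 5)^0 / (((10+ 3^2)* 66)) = 1 / 1254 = 0.00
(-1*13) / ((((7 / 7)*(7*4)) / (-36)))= 16.71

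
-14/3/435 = -14/1305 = -0.01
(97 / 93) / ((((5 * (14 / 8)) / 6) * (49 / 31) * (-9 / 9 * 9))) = -776 / 15435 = -0.05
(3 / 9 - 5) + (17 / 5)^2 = 517 / 75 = 6.89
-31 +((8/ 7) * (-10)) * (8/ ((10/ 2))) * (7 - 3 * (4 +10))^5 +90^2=960408069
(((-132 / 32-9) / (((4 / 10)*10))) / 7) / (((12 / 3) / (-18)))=135 / 64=2.11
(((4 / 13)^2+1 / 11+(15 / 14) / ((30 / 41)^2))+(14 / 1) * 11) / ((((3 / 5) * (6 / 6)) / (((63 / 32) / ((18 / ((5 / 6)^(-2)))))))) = 243895019 / 5948800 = 41.00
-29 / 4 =-7.25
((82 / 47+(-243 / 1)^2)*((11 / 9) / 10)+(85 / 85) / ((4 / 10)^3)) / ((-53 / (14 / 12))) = -159.22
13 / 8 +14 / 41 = 645 / 328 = 1.97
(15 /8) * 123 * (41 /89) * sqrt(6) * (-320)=-3025800 * sqrt(6) /89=-83277.15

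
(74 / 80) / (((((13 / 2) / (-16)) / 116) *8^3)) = -1073 / 2080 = -0.52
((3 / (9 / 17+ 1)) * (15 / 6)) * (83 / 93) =7055 / 1612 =4.38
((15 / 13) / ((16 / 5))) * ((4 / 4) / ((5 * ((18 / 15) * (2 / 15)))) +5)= 2.25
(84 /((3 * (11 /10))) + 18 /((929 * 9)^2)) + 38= 5421623584 /85441059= 63.45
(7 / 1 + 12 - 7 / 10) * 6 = 549 / 5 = 109.80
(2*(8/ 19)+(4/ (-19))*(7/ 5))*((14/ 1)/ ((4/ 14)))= 2548/ 95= 26.82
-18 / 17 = -1.06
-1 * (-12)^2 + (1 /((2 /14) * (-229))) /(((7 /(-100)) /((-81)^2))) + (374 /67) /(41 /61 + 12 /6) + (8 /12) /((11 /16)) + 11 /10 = 2249127452147 /825299970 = 2725.22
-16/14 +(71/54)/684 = -294991/258552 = -1.14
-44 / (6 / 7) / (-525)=22 / 225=0.10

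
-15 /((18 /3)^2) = -5 /12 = -0.42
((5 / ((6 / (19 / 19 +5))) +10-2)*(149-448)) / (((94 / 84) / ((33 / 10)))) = -2693691 / 235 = -11462.51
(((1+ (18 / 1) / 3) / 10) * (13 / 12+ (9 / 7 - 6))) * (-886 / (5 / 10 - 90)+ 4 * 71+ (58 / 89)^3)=-283054748275 / 378568353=-747.70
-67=-67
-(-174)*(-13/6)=-377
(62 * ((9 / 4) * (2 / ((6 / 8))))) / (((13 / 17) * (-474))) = -1054 / 1027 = -1.03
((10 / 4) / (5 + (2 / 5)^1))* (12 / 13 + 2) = 475 / 351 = 1.35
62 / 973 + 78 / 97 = 81908 / 94381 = 0.87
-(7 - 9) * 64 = 128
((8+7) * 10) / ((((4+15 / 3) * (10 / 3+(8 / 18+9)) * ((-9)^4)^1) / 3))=10 / 16767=0.00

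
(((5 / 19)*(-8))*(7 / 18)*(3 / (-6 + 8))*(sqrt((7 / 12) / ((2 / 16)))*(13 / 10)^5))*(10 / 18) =-2599051*sqrt(42) / 3078000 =-5.47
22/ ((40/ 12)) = 33/ 5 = 6.60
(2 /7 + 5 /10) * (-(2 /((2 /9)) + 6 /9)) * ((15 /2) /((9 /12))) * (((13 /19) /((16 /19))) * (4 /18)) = -20735 /1512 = -13.71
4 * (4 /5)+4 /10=18 /5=3.60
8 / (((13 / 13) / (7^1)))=56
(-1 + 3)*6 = 12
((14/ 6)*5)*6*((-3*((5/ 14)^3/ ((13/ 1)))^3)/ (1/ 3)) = -0.00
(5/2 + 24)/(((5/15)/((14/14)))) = 159/2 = 79.50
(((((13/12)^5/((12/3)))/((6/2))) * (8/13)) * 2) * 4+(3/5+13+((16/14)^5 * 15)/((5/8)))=239181003251/3920736960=61.00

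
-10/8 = -5/4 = -1.25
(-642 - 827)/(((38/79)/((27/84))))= -1044459/1064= -981.63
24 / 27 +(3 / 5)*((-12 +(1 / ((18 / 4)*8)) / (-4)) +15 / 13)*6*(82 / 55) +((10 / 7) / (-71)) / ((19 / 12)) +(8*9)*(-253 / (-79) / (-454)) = -114683698864417 / 1981293432300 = -57.88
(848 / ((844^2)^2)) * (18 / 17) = 477 / 269568243976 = 0.00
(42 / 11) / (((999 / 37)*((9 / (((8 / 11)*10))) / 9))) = 1120 / 1089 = 1.03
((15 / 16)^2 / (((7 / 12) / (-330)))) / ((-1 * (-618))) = -37125 / 46144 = -0.80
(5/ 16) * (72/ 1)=45/ 2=22.50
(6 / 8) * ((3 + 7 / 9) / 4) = 17 / 24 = 0.71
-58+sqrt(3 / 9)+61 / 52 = -2955 / 52+sqrt(3) / 3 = -56.25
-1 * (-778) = 778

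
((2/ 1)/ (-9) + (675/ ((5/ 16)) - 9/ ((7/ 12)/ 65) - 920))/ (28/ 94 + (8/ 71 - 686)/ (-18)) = 49808062/ 8073443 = 6.17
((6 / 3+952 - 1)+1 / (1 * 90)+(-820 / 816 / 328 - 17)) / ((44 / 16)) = 22913477 / 67320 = 340.37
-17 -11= -28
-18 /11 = -1.64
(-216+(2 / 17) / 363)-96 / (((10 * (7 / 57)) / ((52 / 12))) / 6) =-485632946 / 215985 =-2248.46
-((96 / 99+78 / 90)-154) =8369 / 55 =152.16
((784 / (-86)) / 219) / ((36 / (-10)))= 980 / 84753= 0.01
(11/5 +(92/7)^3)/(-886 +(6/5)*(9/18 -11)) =-3897213/1541099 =-2.53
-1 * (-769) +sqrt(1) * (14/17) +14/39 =510631/663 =770.18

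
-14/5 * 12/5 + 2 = -118/25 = -4.72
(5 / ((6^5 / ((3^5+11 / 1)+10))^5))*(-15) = -4026275 / 1190155742208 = -0.00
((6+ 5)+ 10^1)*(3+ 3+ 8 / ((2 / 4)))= 462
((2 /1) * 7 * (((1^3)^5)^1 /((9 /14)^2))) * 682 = 1871408 /81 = 23103.80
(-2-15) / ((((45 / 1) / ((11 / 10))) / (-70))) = 1309 / 45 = 29.09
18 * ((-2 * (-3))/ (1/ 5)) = 540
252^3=16003008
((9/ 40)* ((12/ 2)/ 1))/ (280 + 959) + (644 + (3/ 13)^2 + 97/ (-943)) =847679325223/ 1316371420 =643.95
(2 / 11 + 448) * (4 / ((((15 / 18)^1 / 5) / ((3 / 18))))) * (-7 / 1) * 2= -276080 / 11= -25098.18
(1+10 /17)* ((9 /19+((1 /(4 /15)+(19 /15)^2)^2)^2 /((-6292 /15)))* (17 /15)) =-7769727220799299 /2905016400000000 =-2.67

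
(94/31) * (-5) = -470/31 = -15.16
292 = 292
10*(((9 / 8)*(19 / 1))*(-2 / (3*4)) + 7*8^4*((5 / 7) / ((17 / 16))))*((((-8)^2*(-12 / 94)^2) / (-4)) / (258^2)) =-52419110 / 69435497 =-0.75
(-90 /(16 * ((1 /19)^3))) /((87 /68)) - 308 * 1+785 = -1721379 /58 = -29678.95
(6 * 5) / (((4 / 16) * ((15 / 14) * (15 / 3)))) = 112 / 5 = 22.40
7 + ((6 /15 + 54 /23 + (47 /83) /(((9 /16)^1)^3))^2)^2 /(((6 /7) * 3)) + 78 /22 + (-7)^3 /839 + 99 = 114856604211986760188614166858595494 /194720196709209546610891313563125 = 589.85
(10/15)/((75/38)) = 76/225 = 0.34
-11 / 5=-2.20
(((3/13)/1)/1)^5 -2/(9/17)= -12621775/3341637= -3.78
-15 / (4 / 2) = -15 / 2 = -7.50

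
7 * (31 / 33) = 217 / 33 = 6.58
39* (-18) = -702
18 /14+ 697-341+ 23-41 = 2375 /7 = 339.29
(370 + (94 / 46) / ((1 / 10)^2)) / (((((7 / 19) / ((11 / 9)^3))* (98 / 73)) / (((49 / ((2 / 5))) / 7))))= 60967353425 / 1643166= 37103.59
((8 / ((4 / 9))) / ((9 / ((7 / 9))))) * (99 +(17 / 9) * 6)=4634 / 27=171.63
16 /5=3.20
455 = 455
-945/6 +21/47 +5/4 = -29291/188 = -155.80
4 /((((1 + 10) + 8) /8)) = 32 /19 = 1.68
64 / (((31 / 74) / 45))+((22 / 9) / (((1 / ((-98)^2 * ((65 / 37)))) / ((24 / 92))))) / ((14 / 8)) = 1030661440 / 79143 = 13022.77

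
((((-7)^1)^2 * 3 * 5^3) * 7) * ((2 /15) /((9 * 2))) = 8575 /9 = 952.78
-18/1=-18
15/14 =1.07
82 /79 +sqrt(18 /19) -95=-7423 /79 +3 * sqrt(38) /19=-92.99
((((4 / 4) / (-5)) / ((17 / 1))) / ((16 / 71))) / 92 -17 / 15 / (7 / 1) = -426899 / 2627520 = -0.16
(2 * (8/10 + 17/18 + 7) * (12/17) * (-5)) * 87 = -91292/17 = -5370.12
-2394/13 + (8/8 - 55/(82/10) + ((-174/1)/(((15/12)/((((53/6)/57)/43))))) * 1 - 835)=-6697582889/6531915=-1025.36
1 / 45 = 0.02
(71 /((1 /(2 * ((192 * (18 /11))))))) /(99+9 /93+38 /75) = 570499200 /1273679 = 447.91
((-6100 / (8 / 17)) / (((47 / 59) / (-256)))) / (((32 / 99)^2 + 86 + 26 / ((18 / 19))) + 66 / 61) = 117052574601600 / 3221066933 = 36339.69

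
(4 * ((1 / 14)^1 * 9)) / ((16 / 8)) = 1.29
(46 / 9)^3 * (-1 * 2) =-194672 / 729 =-267.04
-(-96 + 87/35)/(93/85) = 18547/217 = 85.47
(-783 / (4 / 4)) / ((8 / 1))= -783 / 8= -97.88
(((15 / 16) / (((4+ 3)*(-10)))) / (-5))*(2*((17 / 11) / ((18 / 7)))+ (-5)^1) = -0.01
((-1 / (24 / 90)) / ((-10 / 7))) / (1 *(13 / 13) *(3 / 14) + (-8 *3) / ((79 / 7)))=-3871 / 2820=-1.37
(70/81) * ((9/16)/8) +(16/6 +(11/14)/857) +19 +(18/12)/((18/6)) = 76808365/3455424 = 22.23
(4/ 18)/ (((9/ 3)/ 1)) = 2/ 27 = 0.07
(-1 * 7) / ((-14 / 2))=1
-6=-6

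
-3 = -3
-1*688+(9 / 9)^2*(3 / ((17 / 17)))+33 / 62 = -42437 / 62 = -684.47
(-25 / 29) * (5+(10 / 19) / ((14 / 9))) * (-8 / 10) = 14200 / 3857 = 3.68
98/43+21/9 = 595/129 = 4.61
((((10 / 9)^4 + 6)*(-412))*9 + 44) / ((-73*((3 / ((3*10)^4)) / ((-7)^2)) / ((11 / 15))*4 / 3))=2776590543.89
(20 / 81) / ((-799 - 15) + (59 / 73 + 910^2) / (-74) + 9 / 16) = -864320 / 42019915347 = -0.00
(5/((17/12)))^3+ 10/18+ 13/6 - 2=3951869/88434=44.69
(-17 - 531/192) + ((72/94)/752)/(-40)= -13971943/706880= -19.77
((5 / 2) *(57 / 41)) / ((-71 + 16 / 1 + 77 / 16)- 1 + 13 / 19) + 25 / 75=499513 / 1888419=0.26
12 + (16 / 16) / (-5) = 59 / 5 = 11.80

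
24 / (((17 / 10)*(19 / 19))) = 240 / 17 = 14.12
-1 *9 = -9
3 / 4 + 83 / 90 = 301 / 180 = 1.67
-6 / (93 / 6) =-12 / 31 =-0.39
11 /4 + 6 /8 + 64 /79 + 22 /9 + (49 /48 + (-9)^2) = 1009909 /11376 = 88.78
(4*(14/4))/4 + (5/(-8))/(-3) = 89/24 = 3.71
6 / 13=0.46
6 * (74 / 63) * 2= 296 / 21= 14.10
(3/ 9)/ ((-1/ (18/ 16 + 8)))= -73/ 24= -3.04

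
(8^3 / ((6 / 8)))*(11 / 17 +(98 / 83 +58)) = 57628672 / 1411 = 40842.43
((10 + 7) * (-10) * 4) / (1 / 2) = -1360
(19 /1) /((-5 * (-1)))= 19 /5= 3.80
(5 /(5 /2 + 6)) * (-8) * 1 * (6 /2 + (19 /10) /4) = -278 /17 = -16.35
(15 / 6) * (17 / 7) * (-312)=-13260 / 7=-1894.29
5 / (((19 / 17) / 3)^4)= 33826005 / 130321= 259.56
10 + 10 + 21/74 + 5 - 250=-16629/74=-224.72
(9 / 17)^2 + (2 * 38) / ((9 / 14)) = 118.50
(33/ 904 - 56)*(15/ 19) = -758865/ 17176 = -44.18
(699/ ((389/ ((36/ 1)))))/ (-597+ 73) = -6291/ 50959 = -0.12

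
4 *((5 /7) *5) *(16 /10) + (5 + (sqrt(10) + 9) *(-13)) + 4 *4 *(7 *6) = 4080 /7-13 *sqrt(10) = 541.75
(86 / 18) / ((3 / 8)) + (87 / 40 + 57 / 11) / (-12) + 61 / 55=629011 / 47520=13.24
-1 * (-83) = 83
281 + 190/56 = 7963/28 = 284.39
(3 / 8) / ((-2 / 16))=-3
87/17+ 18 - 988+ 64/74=-606367/629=-964.02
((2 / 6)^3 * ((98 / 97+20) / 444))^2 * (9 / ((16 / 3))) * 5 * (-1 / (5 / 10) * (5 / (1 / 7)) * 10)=-908565875 / 50081020848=-0.02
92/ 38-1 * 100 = -1854/ 19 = -97.58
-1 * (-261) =261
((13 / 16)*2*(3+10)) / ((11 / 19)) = 3211 / 88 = 36.49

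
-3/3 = -1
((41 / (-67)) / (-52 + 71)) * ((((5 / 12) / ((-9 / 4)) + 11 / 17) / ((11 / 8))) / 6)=-34768 / 19282131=-0.00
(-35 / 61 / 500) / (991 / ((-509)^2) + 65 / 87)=-157780329 / 103251540200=-0.00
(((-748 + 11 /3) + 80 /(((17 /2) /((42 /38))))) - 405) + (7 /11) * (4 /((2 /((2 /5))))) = -60672188 /53295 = -1138.42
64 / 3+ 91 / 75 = 1691 / 75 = 22.55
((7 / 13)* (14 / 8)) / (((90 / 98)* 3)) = 2401 / 7020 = 0.34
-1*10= -10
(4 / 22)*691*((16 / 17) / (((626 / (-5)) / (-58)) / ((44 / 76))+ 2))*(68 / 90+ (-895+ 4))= -25689036128 / 1397961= -18376.07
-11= -11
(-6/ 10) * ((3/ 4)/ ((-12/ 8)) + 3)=-3/ 2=-1.50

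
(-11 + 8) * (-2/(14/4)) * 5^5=37500/7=5357.14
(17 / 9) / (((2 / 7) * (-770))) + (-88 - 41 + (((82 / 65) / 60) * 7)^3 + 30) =-8075239129817 / 81563625000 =-99.01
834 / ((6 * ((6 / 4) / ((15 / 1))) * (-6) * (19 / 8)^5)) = -22773760 / 7428297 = -3.07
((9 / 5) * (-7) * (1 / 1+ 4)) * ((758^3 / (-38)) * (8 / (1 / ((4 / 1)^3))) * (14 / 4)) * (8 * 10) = 1966736433070080 / 19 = 103512443845793.68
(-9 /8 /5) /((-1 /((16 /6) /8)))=3 /40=0.08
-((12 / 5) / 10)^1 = -6 / 25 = -0.24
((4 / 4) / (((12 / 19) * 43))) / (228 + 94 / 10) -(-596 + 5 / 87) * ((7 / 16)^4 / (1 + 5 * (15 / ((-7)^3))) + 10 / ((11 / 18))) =2796735885352274937 / 285972704264192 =9779.73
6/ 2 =3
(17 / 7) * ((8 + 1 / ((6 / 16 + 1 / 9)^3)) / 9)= 12176216 / 2701125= 4.51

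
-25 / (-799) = 25 / 799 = 0.03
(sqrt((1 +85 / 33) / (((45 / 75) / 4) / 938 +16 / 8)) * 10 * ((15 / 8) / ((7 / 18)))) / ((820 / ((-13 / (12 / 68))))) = -3315 * sqrt(171319323945) / 236920222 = -5.79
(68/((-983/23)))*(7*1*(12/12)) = -10948/983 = -11.14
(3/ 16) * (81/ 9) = 27/ 16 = 1.69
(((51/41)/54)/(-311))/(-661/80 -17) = 680/231927939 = 0.00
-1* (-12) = 12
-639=-639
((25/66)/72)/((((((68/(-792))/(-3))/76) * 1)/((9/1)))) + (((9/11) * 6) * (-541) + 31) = -934657/374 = -2499.08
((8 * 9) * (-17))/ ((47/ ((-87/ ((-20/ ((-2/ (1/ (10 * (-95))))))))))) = -10116360/ 47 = -215241.70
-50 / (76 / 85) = -2125 / 38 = -55.92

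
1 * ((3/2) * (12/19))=18/19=0.95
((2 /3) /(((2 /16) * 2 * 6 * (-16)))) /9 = -1 /324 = -0.00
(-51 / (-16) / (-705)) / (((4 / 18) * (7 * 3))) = -51 / 52640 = -0.00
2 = 2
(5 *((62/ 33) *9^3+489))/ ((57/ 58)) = 1976350/ 209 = 9456.22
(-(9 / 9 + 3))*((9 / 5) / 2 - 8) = 142 / 5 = 28.40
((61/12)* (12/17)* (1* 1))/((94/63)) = 3843/1598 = 2.40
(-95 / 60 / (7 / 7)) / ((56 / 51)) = -323 / 224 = -1.44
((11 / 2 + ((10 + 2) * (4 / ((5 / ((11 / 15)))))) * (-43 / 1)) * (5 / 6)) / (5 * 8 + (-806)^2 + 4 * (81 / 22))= -163471 / 428795880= -0.00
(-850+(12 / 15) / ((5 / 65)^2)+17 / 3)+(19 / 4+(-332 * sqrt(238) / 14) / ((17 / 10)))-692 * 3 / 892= -9455789 / 13380-1660 * sqrt(238) / 119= -921.91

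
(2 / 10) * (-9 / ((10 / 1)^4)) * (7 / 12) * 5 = -0.00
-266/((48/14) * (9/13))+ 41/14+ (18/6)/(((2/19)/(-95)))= -2129377/756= -2816.64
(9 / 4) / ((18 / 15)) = 15 / 8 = 1.88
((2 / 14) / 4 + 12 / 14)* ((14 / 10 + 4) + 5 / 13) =5.16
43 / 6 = 7.17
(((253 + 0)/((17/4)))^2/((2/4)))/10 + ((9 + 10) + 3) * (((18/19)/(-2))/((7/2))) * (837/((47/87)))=-3904.32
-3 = -3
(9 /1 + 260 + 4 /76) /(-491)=-5112 /9329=-0.55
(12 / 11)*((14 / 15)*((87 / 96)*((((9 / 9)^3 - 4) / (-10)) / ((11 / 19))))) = 11571 / 24200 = 0.48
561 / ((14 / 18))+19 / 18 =722.34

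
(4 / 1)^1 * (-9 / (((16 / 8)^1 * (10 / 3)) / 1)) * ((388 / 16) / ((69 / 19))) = -16587 / 460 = -36.06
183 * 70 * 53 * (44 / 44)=678930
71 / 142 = 1 / 2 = 0.50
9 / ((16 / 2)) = 9 / 8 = 1.12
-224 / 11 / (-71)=224 / 781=0.29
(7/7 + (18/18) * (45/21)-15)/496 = -83/3472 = -0.02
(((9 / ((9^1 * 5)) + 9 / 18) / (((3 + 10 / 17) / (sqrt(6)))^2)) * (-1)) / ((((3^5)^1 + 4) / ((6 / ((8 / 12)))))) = -54621 / 4595435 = -0.01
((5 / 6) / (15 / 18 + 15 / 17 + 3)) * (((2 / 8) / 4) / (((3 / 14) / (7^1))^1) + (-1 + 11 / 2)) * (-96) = -53380 / 481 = -110.98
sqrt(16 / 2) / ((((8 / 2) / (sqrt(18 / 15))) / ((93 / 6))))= 12.01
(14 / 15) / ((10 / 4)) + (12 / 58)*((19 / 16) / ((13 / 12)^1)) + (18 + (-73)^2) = 302406787 / 56550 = 5347.60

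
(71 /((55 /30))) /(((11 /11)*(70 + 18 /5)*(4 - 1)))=355 /2024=0.18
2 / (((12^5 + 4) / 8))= 4 / 62209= 0.00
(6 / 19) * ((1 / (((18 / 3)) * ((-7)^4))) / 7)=1 / 319333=0.00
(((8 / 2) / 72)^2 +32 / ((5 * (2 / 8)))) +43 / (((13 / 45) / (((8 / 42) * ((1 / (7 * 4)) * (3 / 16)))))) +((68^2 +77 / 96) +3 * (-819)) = 18109267597 / 8255520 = 2193.60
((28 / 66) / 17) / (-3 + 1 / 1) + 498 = 279371 / 561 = 497.99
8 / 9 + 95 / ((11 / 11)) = 863 / 9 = 95.89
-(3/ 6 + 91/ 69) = -1.82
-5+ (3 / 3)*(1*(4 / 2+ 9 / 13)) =-30 / 13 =-2.31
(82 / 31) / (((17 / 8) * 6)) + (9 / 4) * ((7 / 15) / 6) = 24187 / 63240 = 0.38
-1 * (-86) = 86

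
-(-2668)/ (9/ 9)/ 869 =2668/ 869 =3.07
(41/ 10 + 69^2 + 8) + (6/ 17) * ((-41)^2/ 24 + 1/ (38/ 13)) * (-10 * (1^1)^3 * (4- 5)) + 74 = 8229254/ 1615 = 5095.51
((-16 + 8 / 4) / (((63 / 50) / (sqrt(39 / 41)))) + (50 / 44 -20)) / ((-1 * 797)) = 100 * sqrt(1599) / 294093 + 415 / 17534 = 0.04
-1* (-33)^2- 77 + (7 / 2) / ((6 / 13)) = -13901 / 12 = -1158.42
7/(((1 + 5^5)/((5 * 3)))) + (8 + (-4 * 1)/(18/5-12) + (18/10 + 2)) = 1346813/109410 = 12.31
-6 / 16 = -3 / 8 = -0.38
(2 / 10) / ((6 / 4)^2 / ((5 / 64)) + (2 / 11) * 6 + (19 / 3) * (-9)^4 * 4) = 11 / 9143304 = 0.00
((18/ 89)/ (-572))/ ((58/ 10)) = -45/ 738166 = -0.00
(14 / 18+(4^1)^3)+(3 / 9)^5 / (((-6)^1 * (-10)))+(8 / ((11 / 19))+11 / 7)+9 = 100104737 / 1122660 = 89.17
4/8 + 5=11/2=5.50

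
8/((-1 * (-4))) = 2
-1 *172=-172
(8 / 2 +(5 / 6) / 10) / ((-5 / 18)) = -147 / 10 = -14.70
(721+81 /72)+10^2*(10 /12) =19331 /24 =805.46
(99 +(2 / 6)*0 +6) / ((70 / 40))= 60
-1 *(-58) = 58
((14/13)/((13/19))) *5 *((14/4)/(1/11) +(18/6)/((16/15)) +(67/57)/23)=325.52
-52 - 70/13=-746/13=-57.38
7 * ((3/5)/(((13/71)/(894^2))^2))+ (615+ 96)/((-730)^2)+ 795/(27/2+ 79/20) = 2515285054042894733449011/31430974900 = 80025677283172.49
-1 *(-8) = 8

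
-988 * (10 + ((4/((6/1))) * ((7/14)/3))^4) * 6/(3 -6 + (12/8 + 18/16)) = 1037178688/6561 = 158082.41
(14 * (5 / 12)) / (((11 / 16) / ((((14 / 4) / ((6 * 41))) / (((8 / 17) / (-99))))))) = -4165 / 164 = -25.40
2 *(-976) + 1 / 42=-81983 / 42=-1951.98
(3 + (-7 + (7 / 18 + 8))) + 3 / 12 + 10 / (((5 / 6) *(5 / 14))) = 6883 / 180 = 38.24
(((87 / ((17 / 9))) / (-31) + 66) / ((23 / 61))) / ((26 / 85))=10369695 / 18538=559.38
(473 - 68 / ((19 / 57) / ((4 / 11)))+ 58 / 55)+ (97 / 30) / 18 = 2376311 / 5940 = 400.05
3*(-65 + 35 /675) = -8768 /45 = -194.84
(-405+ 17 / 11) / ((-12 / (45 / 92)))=33285 / 2024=16.45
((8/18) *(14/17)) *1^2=56/153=0.37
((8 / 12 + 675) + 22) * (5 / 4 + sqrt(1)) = 6279 / 4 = 1569.75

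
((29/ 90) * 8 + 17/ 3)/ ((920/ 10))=371/ 4140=0.09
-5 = -5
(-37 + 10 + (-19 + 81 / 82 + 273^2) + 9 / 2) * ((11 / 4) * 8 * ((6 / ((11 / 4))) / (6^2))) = 12216112 / 123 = 99317.98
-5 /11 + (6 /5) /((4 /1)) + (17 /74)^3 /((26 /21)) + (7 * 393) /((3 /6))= 3188161820651 /579470320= 5501.86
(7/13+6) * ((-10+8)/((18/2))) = -170/117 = -1.45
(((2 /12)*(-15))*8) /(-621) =20 /621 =0.03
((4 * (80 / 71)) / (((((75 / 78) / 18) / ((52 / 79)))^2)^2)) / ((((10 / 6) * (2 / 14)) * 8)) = 58925878854340313088 / 1080256152734375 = 54548.06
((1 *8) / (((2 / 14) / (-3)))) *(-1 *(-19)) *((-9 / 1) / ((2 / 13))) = 186732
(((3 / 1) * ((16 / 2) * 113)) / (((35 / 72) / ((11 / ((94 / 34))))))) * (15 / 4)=27385776 / 329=83239.44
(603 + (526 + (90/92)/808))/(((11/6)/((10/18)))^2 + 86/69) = 3147203775/33831364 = 93.03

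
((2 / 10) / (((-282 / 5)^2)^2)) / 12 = 125 / 75888798912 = 0.00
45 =45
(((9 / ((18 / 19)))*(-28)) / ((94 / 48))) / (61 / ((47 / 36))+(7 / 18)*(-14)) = -3024 / 919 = -3.29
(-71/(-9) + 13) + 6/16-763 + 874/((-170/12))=-4916993/6120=-803.43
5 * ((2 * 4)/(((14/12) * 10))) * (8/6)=32/7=4.57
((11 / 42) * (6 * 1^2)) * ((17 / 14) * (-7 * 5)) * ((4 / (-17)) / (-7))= -110 / 49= -2.24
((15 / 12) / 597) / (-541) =-5 / 1291908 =-0.00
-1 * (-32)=32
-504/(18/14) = -392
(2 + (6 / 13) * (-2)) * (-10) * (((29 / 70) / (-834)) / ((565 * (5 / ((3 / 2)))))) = 29 / 10209550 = 0.00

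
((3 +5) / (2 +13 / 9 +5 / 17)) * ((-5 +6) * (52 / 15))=408 / 55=7.42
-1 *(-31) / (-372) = -1 / 12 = -0.08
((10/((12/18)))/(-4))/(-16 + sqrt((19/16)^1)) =5* sqrt(19)/1359 + 320/1359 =0.25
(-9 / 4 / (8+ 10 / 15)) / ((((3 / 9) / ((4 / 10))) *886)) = -81 / 230360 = -0.00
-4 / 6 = -2 / 3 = -0.67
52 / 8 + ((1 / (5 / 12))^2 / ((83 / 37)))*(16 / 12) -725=-2967567 / 4150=-715.08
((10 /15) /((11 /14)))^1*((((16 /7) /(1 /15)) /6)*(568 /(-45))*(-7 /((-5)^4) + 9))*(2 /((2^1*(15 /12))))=-408451072 /928125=-440.08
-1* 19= -19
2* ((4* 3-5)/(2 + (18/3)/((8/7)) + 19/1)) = 8/15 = 0.53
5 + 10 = 15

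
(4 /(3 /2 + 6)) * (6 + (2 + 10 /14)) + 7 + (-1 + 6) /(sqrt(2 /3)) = 5 * sqrt(6) /2 + 1223 /105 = 17.77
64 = 64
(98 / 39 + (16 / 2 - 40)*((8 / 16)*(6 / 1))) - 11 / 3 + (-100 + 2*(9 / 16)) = -20387 / 104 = -196.03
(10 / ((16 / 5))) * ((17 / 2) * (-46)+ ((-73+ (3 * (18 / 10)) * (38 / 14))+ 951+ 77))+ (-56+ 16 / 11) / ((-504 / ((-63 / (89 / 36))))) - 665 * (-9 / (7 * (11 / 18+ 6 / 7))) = 4843765599 / 2028488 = 2387.87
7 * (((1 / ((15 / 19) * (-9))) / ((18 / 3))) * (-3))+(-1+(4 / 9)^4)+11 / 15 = 17383 / 65610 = 0.26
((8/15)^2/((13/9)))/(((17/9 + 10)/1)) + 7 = 244001/34775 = 7.02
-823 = -823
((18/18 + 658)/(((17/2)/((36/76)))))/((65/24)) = 284688/20995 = 13.56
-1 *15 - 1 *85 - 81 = -181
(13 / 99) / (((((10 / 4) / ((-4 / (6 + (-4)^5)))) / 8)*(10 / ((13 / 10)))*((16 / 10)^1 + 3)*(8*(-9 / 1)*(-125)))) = 169 / 32596678125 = 0.00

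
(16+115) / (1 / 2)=262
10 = 10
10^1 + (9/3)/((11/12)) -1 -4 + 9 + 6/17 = 3296/187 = 17.63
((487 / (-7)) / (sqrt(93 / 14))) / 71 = -0.38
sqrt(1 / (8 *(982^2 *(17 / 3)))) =sqrt(102) / 66776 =0.00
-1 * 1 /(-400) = 1 /400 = 0.00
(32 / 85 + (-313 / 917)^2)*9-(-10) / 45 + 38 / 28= 7740149911 / 1286560170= 6.02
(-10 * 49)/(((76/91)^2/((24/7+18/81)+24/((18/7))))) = -118542515/12996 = -9121.46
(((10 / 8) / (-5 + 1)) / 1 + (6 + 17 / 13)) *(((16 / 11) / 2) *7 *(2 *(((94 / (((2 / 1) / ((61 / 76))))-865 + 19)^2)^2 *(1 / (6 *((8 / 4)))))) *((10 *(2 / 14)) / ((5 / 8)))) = 6906142268047710755285 / 1192697792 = 5790353863627.94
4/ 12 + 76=229/ 3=76.33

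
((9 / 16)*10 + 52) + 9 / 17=7909 / 136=58.15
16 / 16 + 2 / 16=9 / 8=1.12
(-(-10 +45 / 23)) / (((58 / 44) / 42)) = 170940 / 667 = 256.28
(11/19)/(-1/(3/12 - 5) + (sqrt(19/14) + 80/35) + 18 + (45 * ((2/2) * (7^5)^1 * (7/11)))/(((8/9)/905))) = 38861261908048888/32891751712716601745669633 - 5664736 * sqrt(266)/32891751712716601745669633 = 0.00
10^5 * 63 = 6300000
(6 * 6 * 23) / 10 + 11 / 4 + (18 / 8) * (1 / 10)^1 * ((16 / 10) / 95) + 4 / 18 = 7333849 / 85500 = 85.78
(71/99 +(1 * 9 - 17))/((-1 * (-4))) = -721/396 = -1.82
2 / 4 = 1 / 2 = 0.50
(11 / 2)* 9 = 99 / 2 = 49.50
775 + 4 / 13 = 10079 / 13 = 775.31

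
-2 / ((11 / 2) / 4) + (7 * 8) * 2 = 1216 / 11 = 110.55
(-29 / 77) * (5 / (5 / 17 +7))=-2465 / 9548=-0.26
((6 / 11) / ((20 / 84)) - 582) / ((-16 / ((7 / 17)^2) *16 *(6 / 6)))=0.38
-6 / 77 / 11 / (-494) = 3 / 209209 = 0.00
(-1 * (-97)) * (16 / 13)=1552 / 13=119.38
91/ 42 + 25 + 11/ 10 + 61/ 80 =6967/ 240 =29.03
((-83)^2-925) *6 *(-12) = -429408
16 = 16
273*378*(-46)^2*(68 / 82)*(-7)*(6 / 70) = -22272567408 / 205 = -108646670.28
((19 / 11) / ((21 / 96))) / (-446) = -304 / 17171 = -0.02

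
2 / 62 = 1 / 31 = 0.03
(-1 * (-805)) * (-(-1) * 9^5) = 47534445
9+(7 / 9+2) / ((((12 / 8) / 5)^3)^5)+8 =193588126.38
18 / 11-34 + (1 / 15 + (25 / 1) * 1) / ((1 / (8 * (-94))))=-3115612 / 165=-18882.50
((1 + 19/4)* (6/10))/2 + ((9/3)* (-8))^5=-318504891/40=-7962622.28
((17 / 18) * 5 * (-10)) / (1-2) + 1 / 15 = 47.29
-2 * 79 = -158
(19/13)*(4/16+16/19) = 83/52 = 1.60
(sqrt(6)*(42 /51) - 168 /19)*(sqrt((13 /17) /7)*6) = -144*sqrt(1547) /323 + 12*sqrt(9282) /289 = -13.53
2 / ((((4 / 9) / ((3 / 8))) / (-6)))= -81 / 8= -10.12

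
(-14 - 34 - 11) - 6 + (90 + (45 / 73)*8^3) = 24865 / 73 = 340.62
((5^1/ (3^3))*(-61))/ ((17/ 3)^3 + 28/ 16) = -1220/ 19841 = -0.06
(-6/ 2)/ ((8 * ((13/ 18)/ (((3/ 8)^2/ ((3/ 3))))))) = -243/ 3328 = -0.07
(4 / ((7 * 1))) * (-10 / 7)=-40 / 49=-0.82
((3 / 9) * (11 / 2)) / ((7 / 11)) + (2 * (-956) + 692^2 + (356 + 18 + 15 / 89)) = 1784255987 / 3738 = 477329.05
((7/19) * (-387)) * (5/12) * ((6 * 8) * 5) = -270900/19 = -14257.89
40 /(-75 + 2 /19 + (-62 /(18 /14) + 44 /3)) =-1368 /3709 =-0.37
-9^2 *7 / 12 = -189 / 4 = -47.25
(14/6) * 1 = 7/3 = 2.33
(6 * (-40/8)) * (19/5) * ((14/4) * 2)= -798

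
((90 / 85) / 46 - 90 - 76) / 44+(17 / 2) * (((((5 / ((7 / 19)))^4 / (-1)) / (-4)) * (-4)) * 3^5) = -2894336875006447 / 41306804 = -70069252.39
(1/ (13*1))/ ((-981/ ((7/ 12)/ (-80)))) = 7/ 12242880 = 0.00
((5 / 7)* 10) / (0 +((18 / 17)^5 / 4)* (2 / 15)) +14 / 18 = 178339429 / 1102248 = 161.80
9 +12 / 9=31 / 3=10.33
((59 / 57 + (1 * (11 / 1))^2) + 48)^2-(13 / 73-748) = 7034611231 / 237177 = 29659.75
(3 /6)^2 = 1 /4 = 0.25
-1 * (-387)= 387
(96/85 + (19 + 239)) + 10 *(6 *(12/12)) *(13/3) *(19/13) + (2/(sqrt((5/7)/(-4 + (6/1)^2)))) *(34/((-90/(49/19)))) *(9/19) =54326/85-6664 *sqrt(70)/9025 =632.95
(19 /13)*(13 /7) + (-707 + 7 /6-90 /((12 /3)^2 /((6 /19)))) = -1125013 /1596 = -704.90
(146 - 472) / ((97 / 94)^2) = -2880536 / 9409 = -306.15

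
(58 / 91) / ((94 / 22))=0.15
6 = 6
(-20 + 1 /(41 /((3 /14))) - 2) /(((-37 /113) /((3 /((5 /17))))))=685.17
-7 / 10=-0.70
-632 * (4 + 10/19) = -54352/19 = -2860.63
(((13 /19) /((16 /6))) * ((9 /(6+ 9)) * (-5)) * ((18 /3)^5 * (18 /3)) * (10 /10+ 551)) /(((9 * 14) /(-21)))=62775648 /19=3303981.47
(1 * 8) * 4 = 32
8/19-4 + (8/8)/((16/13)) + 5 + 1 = 983/304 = 3.23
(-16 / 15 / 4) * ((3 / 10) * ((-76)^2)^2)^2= -26712834898919.42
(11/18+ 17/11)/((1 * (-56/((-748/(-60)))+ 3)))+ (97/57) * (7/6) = 25760/47709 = 0.54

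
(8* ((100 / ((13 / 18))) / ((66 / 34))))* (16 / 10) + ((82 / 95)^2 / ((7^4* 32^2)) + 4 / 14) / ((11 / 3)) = 913.08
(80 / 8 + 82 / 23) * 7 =2184 / 23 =94.96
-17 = -17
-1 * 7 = -7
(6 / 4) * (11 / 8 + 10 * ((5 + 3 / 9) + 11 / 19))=27587 / 304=90.75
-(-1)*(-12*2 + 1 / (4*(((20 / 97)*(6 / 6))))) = -1823 / 80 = -22.79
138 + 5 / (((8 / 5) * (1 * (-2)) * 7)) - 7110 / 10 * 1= -64201 / 112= -573.22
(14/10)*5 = 7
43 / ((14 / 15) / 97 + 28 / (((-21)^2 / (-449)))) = -1313865 / 870766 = -1.51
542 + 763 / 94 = 51711 / 94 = 550.12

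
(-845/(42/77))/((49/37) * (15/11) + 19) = -3783065/50808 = -74.46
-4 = -4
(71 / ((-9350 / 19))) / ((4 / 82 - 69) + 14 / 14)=55309 / 26049100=0.00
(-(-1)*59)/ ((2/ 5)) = 295/ 2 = 147.50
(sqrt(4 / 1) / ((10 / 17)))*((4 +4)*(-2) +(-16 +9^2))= 833 / 5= 166.60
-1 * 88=-88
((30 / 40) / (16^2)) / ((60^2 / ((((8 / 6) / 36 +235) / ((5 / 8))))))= 3173 / 10368000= 0.00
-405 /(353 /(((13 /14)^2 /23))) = -68445 /1591324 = -0.04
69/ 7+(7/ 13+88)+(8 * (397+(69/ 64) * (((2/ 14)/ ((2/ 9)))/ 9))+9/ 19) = 90613027/ 27664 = 3275.49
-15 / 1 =-15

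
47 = 47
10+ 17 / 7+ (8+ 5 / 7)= 148 / 7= 21.14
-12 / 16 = -3 / 4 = -0.75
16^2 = 256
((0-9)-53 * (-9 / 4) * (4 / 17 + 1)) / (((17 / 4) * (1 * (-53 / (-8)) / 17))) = 75240 / 901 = 83.51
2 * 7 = 14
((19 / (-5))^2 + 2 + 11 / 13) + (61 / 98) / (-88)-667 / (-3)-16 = 223.61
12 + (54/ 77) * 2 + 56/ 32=4667/ 308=15.15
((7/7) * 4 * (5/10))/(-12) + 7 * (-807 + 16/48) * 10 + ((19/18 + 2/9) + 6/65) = -33032296/585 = -56465.46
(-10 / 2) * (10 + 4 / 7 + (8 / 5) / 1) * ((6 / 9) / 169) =-284 / 1183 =-0.24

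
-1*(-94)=94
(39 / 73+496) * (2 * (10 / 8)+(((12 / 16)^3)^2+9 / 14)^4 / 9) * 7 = 62476871539736313551455 / 7047851941858115584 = 8864.67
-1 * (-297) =297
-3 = -3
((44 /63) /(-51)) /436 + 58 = 20312575 /350217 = 58.00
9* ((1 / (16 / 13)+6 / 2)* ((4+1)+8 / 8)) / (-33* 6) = -183 / 176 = -1.04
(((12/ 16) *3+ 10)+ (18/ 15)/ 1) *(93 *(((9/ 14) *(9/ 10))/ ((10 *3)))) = 675459/ 28000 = 24.12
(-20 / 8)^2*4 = 25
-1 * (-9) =9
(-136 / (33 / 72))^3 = -34773663744 / 1331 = -26125968.25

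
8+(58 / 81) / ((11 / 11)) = 706 / 81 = 8.72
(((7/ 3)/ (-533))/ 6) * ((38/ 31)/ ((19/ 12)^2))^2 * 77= -0.01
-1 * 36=-36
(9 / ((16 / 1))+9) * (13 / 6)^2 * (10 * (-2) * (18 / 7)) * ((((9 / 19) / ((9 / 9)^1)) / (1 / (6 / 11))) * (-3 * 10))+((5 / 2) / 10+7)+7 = 104804241 / 5852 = 17909.13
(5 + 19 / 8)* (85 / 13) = 5015 / 104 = 48.22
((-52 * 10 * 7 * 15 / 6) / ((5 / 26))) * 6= -283920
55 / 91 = 0.60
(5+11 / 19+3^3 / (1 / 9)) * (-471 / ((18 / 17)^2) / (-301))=214296679 / 617652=346.95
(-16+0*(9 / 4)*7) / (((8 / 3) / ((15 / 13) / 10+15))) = -1179 / 13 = -90.69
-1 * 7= -7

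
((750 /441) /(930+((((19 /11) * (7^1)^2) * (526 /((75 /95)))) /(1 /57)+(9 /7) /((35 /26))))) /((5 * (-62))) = -1375 /805837407294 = -0.00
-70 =-70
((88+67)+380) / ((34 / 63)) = 991.32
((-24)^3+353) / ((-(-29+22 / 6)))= -2127 / 4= -531.75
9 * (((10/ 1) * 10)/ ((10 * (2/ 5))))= 225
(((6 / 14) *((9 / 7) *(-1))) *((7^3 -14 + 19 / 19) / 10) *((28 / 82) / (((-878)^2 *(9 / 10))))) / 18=-55 / 110621854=-0.00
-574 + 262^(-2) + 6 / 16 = -78751827 / 137288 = -573.62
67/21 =3.19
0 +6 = 6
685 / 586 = 1.17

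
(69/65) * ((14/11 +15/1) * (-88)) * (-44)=4347552/65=66885.42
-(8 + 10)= -18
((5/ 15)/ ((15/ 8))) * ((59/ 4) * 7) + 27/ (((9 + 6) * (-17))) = 13961/ 765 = 18.25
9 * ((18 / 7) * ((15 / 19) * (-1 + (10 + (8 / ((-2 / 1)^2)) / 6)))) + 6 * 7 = 212.53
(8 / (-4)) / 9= -2 / 9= -0.22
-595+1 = -594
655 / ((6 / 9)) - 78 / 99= 64793 / 66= 981.71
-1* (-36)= 36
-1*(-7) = 7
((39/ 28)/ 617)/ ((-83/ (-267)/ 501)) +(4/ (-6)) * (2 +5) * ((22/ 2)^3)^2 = -8267281.03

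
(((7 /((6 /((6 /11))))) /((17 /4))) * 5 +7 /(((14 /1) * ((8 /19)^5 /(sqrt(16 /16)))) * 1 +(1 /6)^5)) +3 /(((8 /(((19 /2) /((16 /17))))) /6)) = 5230578485357227 /85445096798336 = 61.22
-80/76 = -20/19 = -1.05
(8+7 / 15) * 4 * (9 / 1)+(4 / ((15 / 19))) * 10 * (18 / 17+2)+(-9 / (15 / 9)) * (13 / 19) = 441947 / 969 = 456.09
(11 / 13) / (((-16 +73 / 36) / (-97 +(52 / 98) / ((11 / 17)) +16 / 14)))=1844100 / 320411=5.76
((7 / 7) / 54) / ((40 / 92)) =23 / 540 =0.04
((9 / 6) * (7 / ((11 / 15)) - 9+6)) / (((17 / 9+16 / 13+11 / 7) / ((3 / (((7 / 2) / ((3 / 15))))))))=37908 / 105655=0.36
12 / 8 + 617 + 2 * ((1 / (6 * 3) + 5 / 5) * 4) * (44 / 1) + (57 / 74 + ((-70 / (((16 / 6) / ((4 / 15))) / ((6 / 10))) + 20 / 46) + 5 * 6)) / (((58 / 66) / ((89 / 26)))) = 63249226699 / 57748860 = 1095.25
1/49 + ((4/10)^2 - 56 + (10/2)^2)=-30.82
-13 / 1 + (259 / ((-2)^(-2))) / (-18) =-635 / 9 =-70.56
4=4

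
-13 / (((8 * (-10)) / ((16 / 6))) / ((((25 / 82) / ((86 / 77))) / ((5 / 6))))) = 1001 / 7052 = 0.14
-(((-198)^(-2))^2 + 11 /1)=-16906489777 /1536953616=-11.00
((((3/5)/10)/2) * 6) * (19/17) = 171/850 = 0.20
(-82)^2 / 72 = 1681 / 18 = 93.39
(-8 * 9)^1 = -72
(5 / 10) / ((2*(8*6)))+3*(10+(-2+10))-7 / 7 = 10177 / 192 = 53.01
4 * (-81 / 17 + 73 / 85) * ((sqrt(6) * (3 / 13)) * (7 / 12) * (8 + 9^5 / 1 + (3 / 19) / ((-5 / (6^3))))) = -13037098508 * sqrt(6) / 104975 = -304208.04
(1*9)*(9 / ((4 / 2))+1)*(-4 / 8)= -99 / 4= -24.75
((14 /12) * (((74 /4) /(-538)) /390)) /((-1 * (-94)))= -259 /236676960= -0.00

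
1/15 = 0.07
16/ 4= 4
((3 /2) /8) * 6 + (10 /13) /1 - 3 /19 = 3431 /1976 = 1.74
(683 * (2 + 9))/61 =7513/61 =123.16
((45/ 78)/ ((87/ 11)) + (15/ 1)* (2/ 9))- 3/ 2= 2156/ 1131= 1.91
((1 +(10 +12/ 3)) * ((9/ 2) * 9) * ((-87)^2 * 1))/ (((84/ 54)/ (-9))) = -744903135/ 28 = -26603683.39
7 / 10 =0.70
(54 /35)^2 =2916 /1225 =2.38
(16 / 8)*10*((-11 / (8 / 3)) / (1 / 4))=-330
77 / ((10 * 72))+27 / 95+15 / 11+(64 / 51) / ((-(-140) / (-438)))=-38880997 / 17907120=-2.17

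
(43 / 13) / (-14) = -0.24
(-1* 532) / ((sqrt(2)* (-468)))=133* sqrt(2) / 234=0.80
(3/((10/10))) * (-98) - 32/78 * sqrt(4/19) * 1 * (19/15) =-294 - 32 * sqrt(19)/585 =-294.24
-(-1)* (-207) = -207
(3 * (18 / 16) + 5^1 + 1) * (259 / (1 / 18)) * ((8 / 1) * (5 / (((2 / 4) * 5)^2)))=279720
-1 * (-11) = 11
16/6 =8/3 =2.67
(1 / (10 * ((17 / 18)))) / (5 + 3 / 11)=0.02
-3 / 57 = -1 / 19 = -0.05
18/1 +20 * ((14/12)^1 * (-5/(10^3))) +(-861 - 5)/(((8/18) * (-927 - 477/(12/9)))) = 664643/34260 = 19.40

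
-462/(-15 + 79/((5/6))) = -110/19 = -5.79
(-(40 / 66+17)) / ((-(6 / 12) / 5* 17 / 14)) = 81340 / 561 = 144.99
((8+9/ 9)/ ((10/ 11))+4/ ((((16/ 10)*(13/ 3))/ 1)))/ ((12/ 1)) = 227/ 260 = 0.87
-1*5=-5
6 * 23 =138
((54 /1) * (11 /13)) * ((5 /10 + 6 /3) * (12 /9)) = 1980 /13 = 152.31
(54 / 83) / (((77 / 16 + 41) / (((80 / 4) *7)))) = 1.99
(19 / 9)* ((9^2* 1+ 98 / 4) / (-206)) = -4009 / 3708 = -1.08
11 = 11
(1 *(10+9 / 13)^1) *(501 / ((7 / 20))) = 15305.27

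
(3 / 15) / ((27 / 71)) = 71 / 135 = 0.53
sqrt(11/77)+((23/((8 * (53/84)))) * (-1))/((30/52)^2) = -54418/3975+sqrt(7)/7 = -13.31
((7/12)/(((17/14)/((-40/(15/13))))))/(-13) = 196/153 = 1.28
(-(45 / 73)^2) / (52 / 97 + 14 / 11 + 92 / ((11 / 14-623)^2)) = -163955305386675 / 780541697766746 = -0.21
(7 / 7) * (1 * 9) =9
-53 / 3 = -17.67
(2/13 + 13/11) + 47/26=899/286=3.14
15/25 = 3/5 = 0.60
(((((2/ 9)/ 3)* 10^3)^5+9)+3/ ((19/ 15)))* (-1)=-608000003099363912/ 272629233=-2230135031.41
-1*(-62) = 62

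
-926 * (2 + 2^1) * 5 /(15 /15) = -18520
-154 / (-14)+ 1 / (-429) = 4718 / 429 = 11.00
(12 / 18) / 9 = 2 / 27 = 0.07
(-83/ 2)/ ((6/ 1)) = -83/ 12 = -6.92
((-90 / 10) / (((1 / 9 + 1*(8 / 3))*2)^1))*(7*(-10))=567 / 5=113.40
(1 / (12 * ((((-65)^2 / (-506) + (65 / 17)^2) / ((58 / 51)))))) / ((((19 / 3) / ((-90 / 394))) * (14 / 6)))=-1122561 / 4804346365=-0.00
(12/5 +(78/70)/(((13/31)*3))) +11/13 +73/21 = 2077/273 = 7.61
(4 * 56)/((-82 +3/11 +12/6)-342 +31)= -0.57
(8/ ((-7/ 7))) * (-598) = 4784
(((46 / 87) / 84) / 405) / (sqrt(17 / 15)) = 23*sqrt(255) / 25157790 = 0.00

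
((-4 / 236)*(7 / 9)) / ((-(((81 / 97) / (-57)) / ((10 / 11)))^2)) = 2377654300 / 46838979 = 50.76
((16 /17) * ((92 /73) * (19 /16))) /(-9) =-1748 /11169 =-0.16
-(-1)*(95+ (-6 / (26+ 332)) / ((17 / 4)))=289073 / 3043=95.00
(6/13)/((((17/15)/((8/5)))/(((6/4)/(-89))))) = -216/19669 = -0.01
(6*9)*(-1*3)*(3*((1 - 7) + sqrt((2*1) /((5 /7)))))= 2916 - 486*sqrt(70) /5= 2102.77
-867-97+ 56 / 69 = -963.19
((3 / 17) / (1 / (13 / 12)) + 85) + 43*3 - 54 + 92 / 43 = 474655 / 2924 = 162.33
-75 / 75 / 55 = -1 / 55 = -0.02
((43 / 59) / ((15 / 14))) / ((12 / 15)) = 301 / 354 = 0.85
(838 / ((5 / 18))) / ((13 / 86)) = 1297224 / 65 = 19957.29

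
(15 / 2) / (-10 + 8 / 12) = -45 / 56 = -0.80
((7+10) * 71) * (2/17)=142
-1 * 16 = -16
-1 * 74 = -74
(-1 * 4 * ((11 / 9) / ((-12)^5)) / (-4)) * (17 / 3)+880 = 5912248133 / 6718464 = 880.00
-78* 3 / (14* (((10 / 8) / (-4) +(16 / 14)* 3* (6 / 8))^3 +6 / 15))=-117411840 / 83781241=-1.40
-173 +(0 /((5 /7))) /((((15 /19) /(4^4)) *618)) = -173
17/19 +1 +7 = 169/19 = 8.89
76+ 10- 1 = 85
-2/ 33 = -0.06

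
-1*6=-6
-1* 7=-7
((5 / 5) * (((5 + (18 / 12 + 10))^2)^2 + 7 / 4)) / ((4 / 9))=10673541 / 64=166774.08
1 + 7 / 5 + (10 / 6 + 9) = 13.07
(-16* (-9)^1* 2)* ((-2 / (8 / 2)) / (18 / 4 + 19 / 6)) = -432 / 23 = -18.78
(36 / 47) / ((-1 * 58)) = -18 / 1363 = -0.01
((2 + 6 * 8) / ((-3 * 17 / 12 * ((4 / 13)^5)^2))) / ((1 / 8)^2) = -3446462296225 / 34816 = -98990759.89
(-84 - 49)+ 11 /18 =-2383 /18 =-132.39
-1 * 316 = -316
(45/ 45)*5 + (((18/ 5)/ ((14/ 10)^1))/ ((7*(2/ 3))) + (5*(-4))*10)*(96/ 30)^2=-2495763/ 1225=-2037.36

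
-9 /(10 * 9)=-1 /10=-0.10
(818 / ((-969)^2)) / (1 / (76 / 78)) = 1636 / 1927341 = 0.00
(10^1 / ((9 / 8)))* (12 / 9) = 320 / 27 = 11.85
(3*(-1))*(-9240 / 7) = 3960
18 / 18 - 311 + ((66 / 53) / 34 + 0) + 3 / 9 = -836930 / 2703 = -309.63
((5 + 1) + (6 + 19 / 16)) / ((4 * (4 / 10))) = 1055 / 128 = 8.24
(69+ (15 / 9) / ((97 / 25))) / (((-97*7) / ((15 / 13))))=-101020 / 856219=-0.12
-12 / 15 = -4 / 5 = -0.80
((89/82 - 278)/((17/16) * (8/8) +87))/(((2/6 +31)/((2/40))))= -68121/13575715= -0.01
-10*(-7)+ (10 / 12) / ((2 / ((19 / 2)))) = 73.96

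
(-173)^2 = 29929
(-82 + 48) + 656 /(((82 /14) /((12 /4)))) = 302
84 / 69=28 / 23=1.22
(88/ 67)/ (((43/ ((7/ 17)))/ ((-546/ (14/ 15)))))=-360360/ 48977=-7.36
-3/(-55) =3/55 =0.05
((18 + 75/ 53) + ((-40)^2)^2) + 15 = 2560034.42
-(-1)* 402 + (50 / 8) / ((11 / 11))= 1633 / 4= 408.25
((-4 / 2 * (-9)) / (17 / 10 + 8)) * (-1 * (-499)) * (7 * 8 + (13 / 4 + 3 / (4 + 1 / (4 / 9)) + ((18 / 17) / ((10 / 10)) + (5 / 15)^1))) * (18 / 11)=8399687958 / 90695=92614.68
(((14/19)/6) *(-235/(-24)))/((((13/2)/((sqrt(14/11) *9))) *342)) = 1645 *sqrt(154)/3716856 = 0.01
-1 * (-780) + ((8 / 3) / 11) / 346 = 4453024 / 5709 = 780.00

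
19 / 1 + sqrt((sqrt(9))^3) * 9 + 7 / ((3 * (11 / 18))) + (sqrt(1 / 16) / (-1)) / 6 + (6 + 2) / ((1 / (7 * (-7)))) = -97475 / 264 + 27 * sqrt(3) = -322.46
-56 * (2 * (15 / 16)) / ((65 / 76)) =-1596 / 13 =-122.77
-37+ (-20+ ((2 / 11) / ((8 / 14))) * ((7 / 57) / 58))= -4145675 / 72732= -57.00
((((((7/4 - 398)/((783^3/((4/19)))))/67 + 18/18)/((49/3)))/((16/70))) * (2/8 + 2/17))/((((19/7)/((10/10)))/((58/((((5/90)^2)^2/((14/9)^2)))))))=14971998435667000/28009924659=534524.77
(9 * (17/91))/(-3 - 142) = -153/13195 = -0.01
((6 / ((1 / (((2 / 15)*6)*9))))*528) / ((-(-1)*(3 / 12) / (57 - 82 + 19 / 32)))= -11133936 / 5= -2226787.20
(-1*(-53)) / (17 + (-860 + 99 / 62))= -3286 / 52167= -0.06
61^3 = 226981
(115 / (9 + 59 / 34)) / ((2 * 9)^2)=391 / 11826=0.03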